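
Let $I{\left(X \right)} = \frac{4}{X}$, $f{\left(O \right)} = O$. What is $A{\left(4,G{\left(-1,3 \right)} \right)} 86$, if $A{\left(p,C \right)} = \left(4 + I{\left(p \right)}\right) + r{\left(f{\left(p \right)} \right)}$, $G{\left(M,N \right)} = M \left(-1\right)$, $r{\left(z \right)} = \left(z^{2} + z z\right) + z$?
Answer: $3526$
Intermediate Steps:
$r{\left(z \right)} = z + 2 z^{2}$ ($r{\left(z \right)} = \left(z^{2} + z^{2}\right) + z = 2 z^{2} + z = z + 2 z^{2}$)
$G{\left(M,N \right)} = - M$
$A{\left(p,C \right)} = 4 + \frac{4}{p} + p \left(1 + 2 p\right)$ ($A{\left(p,C \right)} = \left(4 + \frac{4}{p}\right) + p \left(1 + 2 p\right) = 4 + \frac{4}{p} + p \left(1 + 2 p\right)$)
$A{\left(4,G{\left(-1,3 \right)} \right)} 86 = \left(4 + 4 + 2 \cdot 4^{2} + \frac{4}{4}\right) 86 = \left(4 + 4 + 2 \cdot 16 + 4 \cdot \frac{1}{4}\right) 86 = \left(4 + 4 + 32 + 1\right) 86 = 41 \cdot 86 = 3526$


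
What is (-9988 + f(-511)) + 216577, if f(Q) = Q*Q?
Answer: 467710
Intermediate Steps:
f(Q) = Q²
(-9988 + f(-511)) + 216577 = (-9988 + (-511)²) + 216577 = (-9988 + 261121) + 216577 = 251133 + 216577 = 467710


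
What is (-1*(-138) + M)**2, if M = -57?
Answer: 6561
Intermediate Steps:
(-1*(-138) + M)**2 = (-1*(-138) - 57)**2 = (138 - 57)**2 = 81**2 = 6561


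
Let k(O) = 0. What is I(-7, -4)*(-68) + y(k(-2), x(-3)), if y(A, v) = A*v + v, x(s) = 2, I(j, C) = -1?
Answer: 70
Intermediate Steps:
y(A, v) = v + A*v
I(-7, -4)*(-68) + y(k(-2), x(-3)) = -1*(-68) + 2*(1 + 0) = 68 + 2*1 = 68 + 2 = 70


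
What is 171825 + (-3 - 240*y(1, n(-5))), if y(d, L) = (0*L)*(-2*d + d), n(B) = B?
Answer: 171822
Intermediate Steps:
y(d, L) = 0 (y(d, L) = 0*(-d) = 0)
171825 + (-3 - 240*y(1, n(-5))) = 171825 + (-3 - 240*0) = 171825 + (-3 + 0) = 171825 - 3 = 171822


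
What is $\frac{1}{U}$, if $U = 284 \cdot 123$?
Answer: $\frac{1}{34932} \approx 2.8627 \cdot 10^{-5}$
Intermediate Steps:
$U = 34932$
$\frac{1}{U} = \frac{1}{34932}$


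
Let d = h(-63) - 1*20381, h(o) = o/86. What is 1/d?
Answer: -86/1752829 ≈ -4.9064e-5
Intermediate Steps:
h(o) = o/86 (h(o) = o*(1/86) = o/86)
d = -1752829/86 (d = (1/86)*(-63) - 1*20381 = -63/86 - 20381 = -1752829/86 ≈ -20382.)
1/d = 1/(-1752829/86) = -86/1752829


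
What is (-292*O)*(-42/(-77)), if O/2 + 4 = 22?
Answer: -63072/11 ≈ -5733.8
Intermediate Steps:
O = 36 (O = -8 + 2*22 = -8 + 44 = 36)
(-292*O)*(-42/(-77)) = (-292*36)*(-42/(-77)) = (-73*144)*(-42*(-1/77)) = -10512*6/11 = -63072/11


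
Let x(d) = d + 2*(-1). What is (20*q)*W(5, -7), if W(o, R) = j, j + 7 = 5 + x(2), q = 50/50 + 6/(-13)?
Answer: -280/13 ≈ -21.538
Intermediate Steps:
x(d) = -2 + d (x(d) = d - 2 = -2 + d)
q = 7/13 (q = 50*(1/50) + 6*(-1/13) = 1 - 6/13 = 7/13 ≈ 0.53846)
j = -2 (j = -7 + (5 + (-2 + 2)) = -7 + (5 + 0) = -7 + 5 = -2)
W(o, R) = -2
(20*q)*W(5, -7) = (20*(7/13))*(-2) = (140/13)*(-2) = -280/13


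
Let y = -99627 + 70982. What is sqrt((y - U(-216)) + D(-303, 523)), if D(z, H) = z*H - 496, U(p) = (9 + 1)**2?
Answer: I*sqrt(187710) ≈ 433.25*I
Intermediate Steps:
U(p) = 100 (U(p) = 10**2 = 100)
y = -28645
D(z, H) = -496 + H*z (D(z, H) = H*z - 496 = -496 + H*z)
sqrt((y - U(-216)) + D(-303, 523)) = sqrt((-28645 - 1*100) + (-496 + 523*(-303))) = sqrt((-28645 - 100) + (-496 - 158469)) = sqrt(-28745 - 158965) = sqrt(-187710) = I*sqrt(187710)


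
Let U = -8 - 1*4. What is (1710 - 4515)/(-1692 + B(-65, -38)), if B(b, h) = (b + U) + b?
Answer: 2805/1834 ≈ 1.5294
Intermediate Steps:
U = -12 (U = -8 - 4 = -12)
B(b, h) = -12 + 2*b (B(b, h) = (b - 12) + b = (-12 + b) + b = -12 + 2*b)
(1710 - 4515)/(-1692 + B(-65, -38)) = (1710 - 4515)/(-1692 + (-12 + 2*(-65))) = -2805/(-1692 + (-12 - 130)) = -2805/(-1692 - 142) = -2805/(-1834) = -2805*(-1/1834) = 2805/1834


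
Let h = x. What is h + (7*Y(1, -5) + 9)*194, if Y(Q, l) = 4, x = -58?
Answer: 7120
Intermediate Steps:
h = -58
h + (7*Y(1, -5) + 9)*194 = -58 + (7*4 + 9)*194 = -58 + (28 + 9)*194 = -58 + 37*194 = -58 + 7178 = 7120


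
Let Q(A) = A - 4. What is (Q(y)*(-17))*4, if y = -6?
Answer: 680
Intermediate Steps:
Q(A) = -4 + A
(Q(y)*(-17))*4 = ((-4 - 6)*(-17))*4 = -10*(-17)*4 = 170*4 = 680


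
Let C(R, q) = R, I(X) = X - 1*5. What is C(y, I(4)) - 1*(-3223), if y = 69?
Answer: 3292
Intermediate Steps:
I(X) = -5 + X (I(X) = X - 5 = -5 + X)
C(y, I(4)) - 1*(-3223) = 69 - 1*(-3223) = 69 + 3223 = 3292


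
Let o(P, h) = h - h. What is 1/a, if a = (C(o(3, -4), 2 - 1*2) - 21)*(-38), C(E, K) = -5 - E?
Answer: 1/988 ≈ 0.0010121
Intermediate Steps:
o(P, h) = 0
a = 988 (a = ((-5 - 1*0) - 21)*(-38) = ((-5 + 0) - 21)*(-38) = (-5 - 21)*(-38) = -26*(-38) = 988)
1/a = 1/988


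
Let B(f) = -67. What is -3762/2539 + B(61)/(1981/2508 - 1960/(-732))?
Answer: -9340305722/448963753 ≈ -20.804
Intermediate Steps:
-3762/2539 + B(61)/(1981/2508 - 1960/(-732)) = -3762/2539 - 67/(1981/2508 - 1960/(-732)) = -3762*1/2539 - 67/(1981*(1/2508) - 1960*(-1/732)) = -3762/2539 - 67/(1981/2508 + 490/183) = -3762/2539 - 67/176827/50996 = -3762/2539 - 67*50996/176827 = -3762/2539 - 3416732/176827 = -9340305722/448963753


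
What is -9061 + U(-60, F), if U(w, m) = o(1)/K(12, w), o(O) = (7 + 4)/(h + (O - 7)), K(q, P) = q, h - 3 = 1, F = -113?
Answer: -217475/24 ≈ -9061.5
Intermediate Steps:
h = 4 (h = 3 + 1 = 4)
o(O) = 11/(-3 + O) (o(O) = (7 + 4)/(4 + (O - 7)) = 11/(4 + (-7 + O)) = 11/(-3 + O))
U(w, m) = -11/24 (U(w, m) = (11/(-3 + 1))/12 = (11/(-2))*(1/12) = (11*(-½))*(1/12) = -11/2*1/12 = -11/24)
-9061 + U(-60, F) = -9061 - 11/24 = -217475/24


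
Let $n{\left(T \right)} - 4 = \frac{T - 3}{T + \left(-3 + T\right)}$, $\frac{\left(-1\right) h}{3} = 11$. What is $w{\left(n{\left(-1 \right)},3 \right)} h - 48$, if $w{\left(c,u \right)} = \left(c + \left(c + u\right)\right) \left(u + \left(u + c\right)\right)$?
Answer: $- \frac{113466}{25} \approx -4538.6$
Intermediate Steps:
$h = -33$ ($h = \left(-3\right) 11 = -33$)
$n{\left(T \right)} = 4 + \frac{-3 + T}{-3 + 2 T}$ ($n{\left(T \right)} = 4 + \frac{T - 3}{T + \left(-3 + T\right)} = 4 + \frac{-3 + T}{-3 + 2 T}$)
$w{\left(c,u \right)} = \left(c + 2 u\right) \left(u + 2 c\right)$ ($w{\left(c,u \right)} = \left(u + 2 c\right) \left(u + \left(c + u\right)\right) = \left(u + 2 c\right) \left(c + 2 u\right) = \left(c + 2 u\right) \left(u + 2 c\right)$)
$w{\left(n{\left(-1 \right)},3 \right)} h - 48 = \left(2 \left(\frac{3 \left(-5 + 3 \left(-1\right)\right)}{-3 + 2 \left(-1\right)}\right)^{2} + 2 \cdot 3^{2} + 5 \frac{3 \left(-5 + 3 \left(-1\right)\right)}{-3 + 2 \left(-1\right)} 3\right) \left(-33\right) - 48 = \left(2 \left(\frac{3 \left(-5 - 3\right)}{-3 - 2}\right)^{2} + 2 \cdot 9 + 5 \frac{3 \left(-5 - 3\right)}{-3 - 2} \cdot 3\right) \left(-33\right) - 48 = \left(2 \left(3 \frac{1}{-5} \left(-8\right)\right)^{2} + 18 + 5 \cdot 3 \frac{1}{-5} \left(-8\right) 3\right) \left(-33\right) - 48 = \left(2 \left(3 \left(- \frac{1}{5}\right) \left(-8\right)\right)^{2} + 18 + 5 \cdot 3 \left(- \frac{1}{5}\right) \left(-8\right) 3\right) \left(-33\right) - 48 = \left(2 \left(\frac{24}{5}\right)^{2} + 18 + 5 \cdot \frac{24}{5} \cdot 3\right) \left(-33\right) - 48 = \left(2 \cdot \frac{576}{25} + 18 + 72\right) \left(-33\right) - 48 = \left(\frac{1152}{25} + 18 + 72\right) \left(-33\right) - 48 = \frac{3402}{25} \left(-33\right) - 48 = - \frac{112266}{25} - 48 = - \frac{113466}{25}$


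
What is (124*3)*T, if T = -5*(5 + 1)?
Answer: -11160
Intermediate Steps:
T = -30 (T = -5*6 = -30)
(124*3)*T = (124*3)*(-30) = 372*(-30) = -11160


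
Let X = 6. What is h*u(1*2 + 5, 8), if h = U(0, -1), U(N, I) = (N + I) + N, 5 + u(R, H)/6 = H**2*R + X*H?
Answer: -2946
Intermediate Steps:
u(R, H) = -30 + 36*H + 6*R*H**2 (u(R, H) = -30 + 6*(H**2*R + 6*H) = -30 + 6*(R*H**2 + 6*H) = -30 + 6*(6*H + R*H**2) = -30 + (36*H + 6*R*H**2) = -30 + 36*H + 6*R*H**2)
U(N, I) = I + 2*N (U(N, I) = (I + N) + N = I + 2*N)
h = -1 (h = -1 + 2*0 = -1 + 0 = -1)
h*u(1*2 + 5, 8) = -(-30 + 36*8 + 6*(1*2 + 5)*8**2) = -(-30 + 288 + 6*(2 + 5)*64) = -(-30 + 288 + 6*7*64) = -(-30 + 288 + 2688) = -1*2946 = -2946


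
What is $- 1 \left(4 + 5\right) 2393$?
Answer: $-21537$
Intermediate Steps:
$- 1 \left(4 + 5\right) 2393 = - 1 \cdot 9 \cdot 2393 = - 9 \cdot 2393 = \left(-1\right) 21537 = -21537$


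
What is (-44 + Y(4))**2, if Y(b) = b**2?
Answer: 784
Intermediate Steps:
(-44 + Y(4))**2 = (-44 + 4**2)**2 = (-44 + 16)**2 = (-28)**2 = 784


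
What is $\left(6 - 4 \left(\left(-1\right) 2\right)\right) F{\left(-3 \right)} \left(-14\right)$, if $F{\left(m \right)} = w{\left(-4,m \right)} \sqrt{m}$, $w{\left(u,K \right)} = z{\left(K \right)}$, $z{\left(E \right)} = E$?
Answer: $588 i \sqrt{3} \approx 1018.4 i$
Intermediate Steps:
$w{\left(u,K \right)} = K$
$F{\left(m \right)} = m^{\frac{3}{2}}$ ($F{\left(m \right)} = m \sqrt{m} = m^{\frac{3}{2}}$)
$\left(6 - 4 \left(\left(-1\right) 2\right)\right) F{\left(-3 \right)} \left(-14\right) = \left(6 - 4 \left(\left(-1\right) 2\right)\right) \left(-3\right)^{\frac{3}{2}} \left(-14\right) = \left(6 - -8\right) \left(- 3 i \sqrt{3}\right) \left(-14\right) = \left(6 + 8\right) \left(- 3 i \sqrt{3}\right) \left(-14\right) = 14 \left(- 3 i \sqrt{3}\right) \left(-14\right) = - 42 i \sqrt{3} \left(-14\right) = 588 i \sqrt{3}$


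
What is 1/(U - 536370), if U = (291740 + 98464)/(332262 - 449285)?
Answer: -117023/62768016714 ≈ -1.8644e-6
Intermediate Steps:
U = -390204/117023 (U = 390204/(-117023) = 390204*(-1/117023) = -390204/117023 ≈ -3.3344)
1/(U - 536370) = 1/(-390204/117023 - 536370) = 1/(-62768016714/117023) = -117023/62768016714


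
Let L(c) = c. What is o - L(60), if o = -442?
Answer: -502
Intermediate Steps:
o - L(60) = -442 - 1*60 = -442 - 60 = -502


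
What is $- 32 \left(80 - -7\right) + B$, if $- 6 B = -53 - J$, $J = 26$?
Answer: $- \frac{16625}{6} \approx -2770.8$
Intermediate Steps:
$B = \frac{79}{6}$ ($B = - \frac{-53 - 26}{6} = \left(- \frac{1}{6}\right) \left(-79\right) = \frac{79}{6} \approx 13.167$)
$- 32 \left(80 - -7\right) + B = - 32 \left(80 - -7\right) + \frac{79}{6} = - 32 \left(80 + 7\right) + \frac{79}{6} = \left(-32\right) 87 + \frac{79}{6} = -2784 + \frac{79}{6} = - \frac{16625}{6}$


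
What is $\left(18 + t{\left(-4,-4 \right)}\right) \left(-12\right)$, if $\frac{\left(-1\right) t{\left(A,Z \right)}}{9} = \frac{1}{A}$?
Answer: $-243$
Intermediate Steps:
$t{\left(A,Z \right)} = - \frac{9}{A}$
$\left(18 + t{\left(-4,-4 \right)}\right) \left(-12\right) = \left(18 - \frac{9}{-4}\right) \left(-12\right) = \left(18 - - \frac{9}{4}\right) \left(-12\right) = \left(18 + \frac{9}{4}\right) \left(-12\right) = \frac{81}{4} \left(-12\right) = -243$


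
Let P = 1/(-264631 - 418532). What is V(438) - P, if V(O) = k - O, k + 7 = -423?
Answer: -592985483/683163 ≈ -868.00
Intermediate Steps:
k = -430 (k = -7 - 423 = -430)
V(O) = -430 - O
P = -1/683163 (P = 1/(-683163) = -1/683163 ≈ -1.4638e-6)
V(438) - P = (-430 - 1*438) - 1*(-1/683163) = (-430 - 438) + 1/683163 = -868 + 1/683163 = -592985483/683163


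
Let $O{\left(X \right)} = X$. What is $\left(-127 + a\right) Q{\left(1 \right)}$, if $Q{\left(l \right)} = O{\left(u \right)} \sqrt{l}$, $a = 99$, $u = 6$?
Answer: $-168$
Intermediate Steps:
$Q{\left(l \right)} = 6 \sqrt{l}$
$\left(-127 + a\right) Q{\left(1 \right)} = \left(-127 + 99\right) 6 \sqrt{1} = - 28 \cdot 6 \cdot 1 = \left(-28\right) 6 = -168$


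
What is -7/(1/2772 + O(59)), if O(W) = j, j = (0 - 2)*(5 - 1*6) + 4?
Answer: -19404/16633 ≈ -1.1666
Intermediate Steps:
j = 6 (j = -2*(5 - 6) + 4 = -2*(-1) + 4 = 2 + 4 = 6)
O(W) = 6
-7/(1/2772 + O(59)) = -7/(1/2772 + 6) = -7/(16633/2772) = (2772/16633)*(-7) = -19404/16633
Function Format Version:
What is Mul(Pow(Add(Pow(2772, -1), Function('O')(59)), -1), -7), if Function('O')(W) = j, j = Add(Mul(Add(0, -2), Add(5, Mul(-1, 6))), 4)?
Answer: Rational(-19404, 16633) ≈ -1.1666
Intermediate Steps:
j = 6 (j = Add(Mul(-2, Add(5, -6)), 4) = Add(Mul(-2, -1), 4) = Add(2, 4) = 6)
Function('O')(W) = 6
Mul(Pow(Add(Pow(2772, -1), Function('O')(59)), -1), -7) = Mul(Pow(Add(Pow(2772, -1), 6), -1), -7) = Mul(Pow(Add(Rational(1, 2772), 6), -1), -7) = Mul(Pow(Rational(16633, 2772), -1), -7) = Mul(Rational(2772, 16633), -7) = Rational(-19404, 16633)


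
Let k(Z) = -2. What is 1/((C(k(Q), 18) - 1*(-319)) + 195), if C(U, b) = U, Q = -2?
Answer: 1/512 ≈ 0.0019531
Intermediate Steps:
1/((C(k(Q), 18) - 1*(-319)) + 195) = 1/((-2 - 1*(-319)) + 195) = 1/((-2 + 319) + 195) = 1/(317 + 195) = 1/512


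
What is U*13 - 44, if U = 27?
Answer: 307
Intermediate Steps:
U*13 - 44 = 27*13 - 44 = 351 - 44 = 307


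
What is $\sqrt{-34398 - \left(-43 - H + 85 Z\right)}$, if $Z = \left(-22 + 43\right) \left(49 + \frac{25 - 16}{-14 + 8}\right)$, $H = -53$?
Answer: $\frac{i \sqrt{476782}}{2} \approx 345.25 i$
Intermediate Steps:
$Z = \frac{1995}{2}$ ($Z = 21 \left(49 + \frac{9}{-6}\right) = 21 \left(49 + 9 \left(- \frac{1}{6}\right)\right) = 21 \left(49 - \frac{3}{2}\right) = 21 \cdot \frac{95}{2} = \frac{1995}{2} \approx 997.5$)
$\sqrt{-34398 - \left(-43 - H + 85 Z\right)} = \sqrt{-34398 + \left(\left(-53 + 43\right) - \frac{169575}{2}\right)} = \sqrt{-34398 - \frac{169595}{2}} = \sqrt{- \frac{238391}{2}} = \frac{i \sqrt{476782}}{2}$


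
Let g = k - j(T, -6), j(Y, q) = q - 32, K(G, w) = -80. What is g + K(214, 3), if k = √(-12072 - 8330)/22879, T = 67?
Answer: -42 + 101*I*√2/22879 ≈ -42.0 + 0.0062431*I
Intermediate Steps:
j(Y, q) = -32 + q
k = 101*I*√2/22879 (k = √(-20402)*(1/22879) = (101*I*√2)*(1/22879) = 101*I*√2/22879 ≈ 0.0062431*I)
g = 38 + 101*I*√2/22879 (g = 101*I*√2/22879 - (-32 - 6) = 101*I*√2/22879 - 1*(-38) = 101*I*√2/22879 + 38 = 38 + 101*I*√2/22879 ≈ 38.0 + 0.0062431*I)
g + K(214, 3) = (38 + 101*I*√2/22879) - 80 = -42 + 101*I*√2/22879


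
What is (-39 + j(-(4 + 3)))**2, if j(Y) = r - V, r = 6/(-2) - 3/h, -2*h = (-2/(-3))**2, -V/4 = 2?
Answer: 1681/4 ≈ 420.25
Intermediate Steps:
V = -8 (V = -4*2 = -8)
h = -2/9 (h = -(-2/(-3))**2/2 = -(-2*(-1/3))**2/2 = -(2/3)**2/2 = -1/2*4/9 = -2/9 ≈ -0.22222)
r = 21/2 (r = 6/(-2) - 3/(-2/9) = 6*(-1/2) - 3*(-9/2) = -3 + 27/2 = 21/2 ≈ 10.500)
j(Y) = 37/2 (j(Y) = 21/2 - 1*(-8) = 21/2 + 8 = 37/2)
(-39 + j(-(4 + 3)))**2 = (-39 + 37/2)**2 = (-41/2)**2 = 1681/4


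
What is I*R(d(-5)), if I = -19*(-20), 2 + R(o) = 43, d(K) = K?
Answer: 15580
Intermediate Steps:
R(o) = 41 (R(o) = -2 + 43 = 41)
I = 380
I*R(d(-5)) = 380*41 = 15580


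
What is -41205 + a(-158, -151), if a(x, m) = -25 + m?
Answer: -41381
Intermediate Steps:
-41205 + a(-158, -151) = -41205 + (-25 - 151) = -41205 - 176 = -41381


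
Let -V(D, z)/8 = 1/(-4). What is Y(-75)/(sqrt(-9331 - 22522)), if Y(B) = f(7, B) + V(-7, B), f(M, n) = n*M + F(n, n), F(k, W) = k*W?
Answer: -5102*I*sqrt(31853)/31853 ≈ -28.587*I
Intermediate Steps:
V(D, z) = 2 (V(D, z) = -8/(-4) = -8*(-1/4) = 2)
F(k, W) = W*k
f(M, n) = n**2 + M*n (f(M, n) = n*M + n*n = M*n + n**2 = n**2 + M*n)
Y(B) = 2 + B*(7 + B) (Y(B) = B*(7 + B) + 2 = 2 + B*(7 + B))
Y(-75)/(sqrt(-9331 - 22522)) = (2 + (-75)**2 + 7*(-75))/(sqrt(-9331 - 22522)) = (2 + 5625 - 525)/(sqrt(-31853)) = 5102/((I*sqrt(31853))) = 5102*(-I*sqrt(31853)/31853) = -5102*I*sqrt(31853)/31853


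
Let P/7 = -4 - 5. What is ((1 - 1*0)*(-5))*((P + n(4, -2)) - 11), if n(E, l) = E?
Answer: 350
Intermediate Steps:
P = -63 (P = 7*(-4 - 5) = 7*(-9) = -63)
((1 - 1*0)*(-5))*((P + n(4, -2)) - 11) = ((1 - 1*0)*(-5))*((-63 + 4) - 11) = ((1 + 0)*(-5))*(-59 - 11) = (1*(-5))*(-70) = -5*(-70) = 350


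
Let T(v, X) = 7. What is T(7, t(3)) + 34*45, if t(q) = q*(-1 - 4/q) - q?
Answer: 1537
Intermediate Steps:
t(q) = -q + q*(-1 - 4/q)
T(7, t(3)) + 34*45 = 7 + 34*45 = 7 + 1530 = 1537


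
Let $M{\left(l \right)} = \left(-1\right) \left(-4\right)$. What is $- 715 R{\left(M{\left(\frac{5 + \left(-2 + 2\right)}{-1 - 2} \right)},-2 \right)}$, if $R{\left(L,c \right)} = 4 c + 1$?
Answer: $5005$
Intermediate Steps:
$M{\left(l \right)} = 4$
$R{\left(L,c \right)} = 1 + 4 c$
$- 715 R{\left(M{\left(\frac{5 + \left(-2 + 2\right)}{-1 - 2} \right)},-2 \right)} = - 715 \left(1 + 4 \left(-2\right)\right) = - 715 \left(1 - 8\right) = \left(-715\right) \left(-7\right) = 5005$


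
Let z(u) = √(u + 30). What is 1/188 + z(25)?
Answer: 1/188 + √55 ≈ 7.4215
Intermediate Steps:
z(u) = √(30 + u)
1/188 + z(25) = 1/188 + √(30 + 25) = 1/188 + √55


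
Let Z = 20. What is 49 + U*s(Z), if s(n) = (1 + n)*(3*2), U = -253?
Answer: -31829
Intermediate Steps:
s(n) = 6 + 6*n (s(n) = (1 + n)*6 = 6 + 6*n)
49 + U*s(Z) = 49 - 253*(6 + 6*20) = 49 - 253*(6 + 120) = 49 - 253*126 = 49 - 31878 = -31829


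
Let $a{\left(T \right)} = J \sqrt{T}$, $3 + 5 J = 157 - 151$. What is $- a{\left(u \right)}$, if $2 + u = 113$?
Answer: $- \frac{3 \sqrt{111}}{5} \approx -6.3214$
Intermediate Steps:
$u = 111$ ($u = -2 + 113 = 111$)
$J = \frac{3}{5}$ ($J = - \frac{3}{5} + \frac{157 - 151}{5} = - \frac{3}{5} + \frac{1}{5} \cdot 6 = - \frac{3}{5} + \frac{6}{5} = \frac{3}{5} \approx 0.6$)
$a{\left(T \right)} = \frac{3 \sqrt{T}}{5}$
$- a{\left(u \right)} = - \frac{3 \sqrt{111}}{5}$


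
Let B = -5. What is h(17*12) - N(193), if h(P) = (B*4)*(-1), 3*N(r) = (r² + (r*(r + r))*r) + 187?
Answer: -14415490/3 ≈ -4.8052e+6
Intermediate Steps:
N(r) = 187/3 + r²/3 + 2*r³/3 (N(r) = ((r² + (r*(r + r))*r) + 187)/3 = ((r² + (r*(2*r))*r) + 187)/3 = ((r² + (2*r²)*r) + 187)/3 = ((r² + 2*r³) + 187)/3 = (187 + r² + 2*r³)/3 = 187/3 + r²/3 + 2*r³/3)
h(P) = 20 (h(P) = -5*4*(-1) = -20*(-1) = 20)
h(17*12) - N(193) = 20 - (187/3 + (⅓)*193² + (⅔)*193³) = 20 - (187/3 + (⅓)*37249 + (⅔)*7189057) = 20 - (187/3 + 37249/3 + 14378114/3) = 20 - 1*14415550/3 = 20 - 14415550/3 = -14415490/3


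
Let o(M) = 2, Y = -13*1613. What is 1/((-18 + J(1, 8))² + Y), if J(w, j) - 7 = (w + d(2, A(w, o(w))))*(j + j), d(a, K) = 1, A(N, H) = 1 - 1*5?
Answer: -1/20528 ≈ -4.8714e-5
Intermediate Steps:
Y = -20969
A(N, H) = -4 (A(N, H) = 1 - 5 = -4)
J(w, j) = 7 + 2*j*(1 + w) (J(w, j) = 7 + (w + 1)*(j + j) = 7 + (1 + w)*(2*j) = 7 + 2*j*(1 + w))
1/((-18 + J(1, 8))² + Y) = 1/((-18 + (7 + 2*8 + 2*8*1))² - 20969) = 1/((-18 + (7 + 16 + 16))² - 20969) = 1/((-18 + 39)² - 20969) = 1/(21² - 20969) = 1/(441 - 20969) = 1/(-20528) = -1/20528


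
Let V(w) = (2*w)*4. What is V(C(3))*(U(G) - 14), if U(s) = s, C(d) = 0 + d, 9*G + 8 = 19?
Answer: -920/3 ≈ -306.67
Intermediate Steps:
G = 11/9 (G = -8/9 + (1/9)*19 = -8/9 + 19/9 = 11/9 ≈ 1.2222)
C(d) = d
V(w) = 8*w
V(C(3))*(U(G) - 14) = (8*3)*(11/9 - 14) = 24*(-115/9) = -920/3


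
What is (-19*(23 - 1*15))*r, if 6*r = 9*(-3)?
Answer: 684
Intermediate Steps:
r = -9/2 (r = (9*(-3))/6 = (⅙)*(-27) = -9/2 ≈ -4.5000)
(-19*(23 - 1*15))*r = -19*(23 - 1*15)*(-9/2) = -19*(23 - 15)*(-9/2) = -19*8*(-9/2) = -152*(-9/2) = 684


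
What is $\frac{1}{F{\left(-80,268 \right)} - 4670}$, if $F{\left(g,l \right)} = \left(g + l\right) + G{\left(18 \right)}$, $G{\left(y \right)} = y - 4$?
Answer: $- \frac{1}{4468} \approx -0.00022381$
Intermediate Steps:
$G{\left(y \right)} = -4 + y$
$F{\left(g,l \right)} = 14 + g + l$ ($F{\left(g,l \right)} = \left(g + l\right) + \left(-4 + 18\right) = \left(g + l\right) + 14 = 14 + g + l$)
$\frac{1}{F{\left(-80,268 \right)} - 4670} = \frac{1}{\left(14 - 80 + 268\right) - 4670} = \frac{1}{202 - 4670} = \frac{1}{-4468} = - \frac{1}{4468}$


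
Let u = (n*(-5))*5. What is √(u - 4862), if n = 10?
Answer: 6*I*√142 ≈ 71.498*I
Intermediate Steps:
u = -250 (u = (10*(-5))*5 = -50*5 = -250)
√(u - 4862) = √(-250 - 4862) = √(-5112) = 6*I*√142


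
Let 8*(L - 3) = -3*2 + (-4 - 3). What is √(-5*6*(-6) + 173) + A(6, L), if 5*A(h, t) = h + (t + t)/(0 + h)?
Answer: 31/24 + √353 ≈ 20.080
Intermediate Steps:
L = 11/8 (L = 3 + (-3*2 + (-4 - 3))/8 = 3 + (-6 - 7)/8 = 3 + (⅛)*(-13) = 3 - 13/8 = 11/8 ≈ 1.3750)
A(h, t) = h/5 + 2*t/(5*h) (A(h, t) = (h + (t + t)/(0 + h))/5 = (h + (2*t)/h)/5 = (h + 2*t/h)/5 = h/5 + 2*t/(5*h))
√(-5*6*(-6) + 173) + A(6, L) = √(-5*6*(-6) + 173) + (⅕)*(6² + 2*(11/8))/6 = √(-30*(-6) + 173) + (⅕)*(⅙)*(36 + 11/4) = √(180 + 173) + (⅕)*(⅙)*(155/4) = √353 + 31/24 = 31/24 + √353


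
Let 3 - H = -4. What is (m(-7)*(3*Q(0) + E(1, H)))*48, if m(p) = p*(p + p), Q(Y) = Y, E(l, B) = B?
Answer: 32928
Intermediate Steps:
H = 7 (H = 3 - 1*(-4) = 3 + 4 = 7)
m(p) = 2*p**2 (m(p) = p*(2*p) = 2*p**2)
(m(-7)*(3*Q(0) + E(1, H)))*48 = ((2*(-7)**2)*(3*0 + 7))*48 = ((2*49)*(0 + 7))*48 = (98*7)*48 = 686*48 = 32928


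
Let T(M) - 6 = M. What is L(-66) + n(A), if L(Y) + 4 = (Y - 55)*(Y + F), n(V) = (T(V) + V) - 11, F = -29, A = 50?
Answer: 11586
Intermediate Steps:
T(M) = 6 + M
n(V) = -5 + 2*V (n(V) = ((6 + V) + V) - 11 = (6 + 2*V) - 11 = -5 + 2*V)
L(Y) = -4 + (-55 + Y)*(-29 + Y) (L(Y) = -4 + (Y - 55)*(Y - 29) = -4 + (-55 + Y)*(-29 + Y))
L(-66) + n(A) = (1591 + (-66)² - 84*(-66)) + (-5 + 2*50) = (1591 + 4356 + 5544) + (-5 + 100) = 11491 + 95 = 11586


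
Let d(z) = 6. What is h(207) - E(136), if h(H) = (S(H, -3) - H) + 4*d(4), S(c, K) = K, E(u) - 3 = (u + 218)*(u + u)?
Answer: -96477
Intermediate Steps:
E(u) = 3 + 2*u*(218 + u) (E(u) = 3 + (u + 218)*(u + u) = 3 + (218 + u)*(2*u) = 3 + 2*u*(218 + u))
h(H) = 21 - H (h(H) = (-3 - H) + 4*6 = (-3 - H) + 24 = 21 - H)
h(207) - E(136) = (21 - 1*207) - (3 + 2*136**2 + 436*136) = (21 - 207) - (3 + 2*18496 + 59296) = -186 - (3 + 36992 + 59296) = -186 - 1*96291 = -186 - 96291 = -96477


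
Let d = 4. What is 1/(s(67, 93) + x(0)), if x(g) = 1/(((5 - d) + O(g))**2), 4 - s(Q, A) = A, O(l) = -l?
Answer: -1/88 ≈ -0.011364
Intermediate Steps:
s(Q, A) = 4 - A
x(g) = (1 - g)**(-2) (x(g) = 1/(((5 - 1*4) - g)**2) = 1/(((5 - 4) - g)**2) = 1/((1 - g)**2) = (1 - g)**(-2))
1/(s(67, 93) + x(0)) = 1/((4 - 1*93) + (-1 + 0)**(-2)) = 1/((4 - 93) + (-1)**(-2)) = 1/(-89 + 1) = 1/(-88) = -1/88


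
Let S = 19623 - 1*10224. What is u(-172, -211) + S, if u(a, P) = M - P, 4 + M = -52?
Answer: 9554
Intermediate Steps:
M = -56 (M = -4 - 52 = -56)
u(a, P) = -56 - P
S = 9399 (S = 19623 - 10224 = 9399)
u(-172, -211) + S = (-56 - 1*(-211)) + 9399 = (-56 + 211) + 9399 = 155 + 9399 = 9554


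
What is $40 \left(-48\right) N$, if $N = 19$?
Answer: $-36480$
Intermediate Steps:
$40 \left(-48\right) N = 40 \left(-48\right) 19 = \left(-1920\right) 19 = -36480$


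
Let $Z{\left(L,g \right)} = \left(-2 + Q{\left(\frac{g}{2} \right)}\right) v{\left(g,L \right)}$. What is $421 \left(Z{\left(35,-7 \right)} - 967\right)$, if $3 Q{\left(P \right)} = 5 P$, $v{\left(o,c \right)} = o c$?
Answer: $\frac{2405173}{6} \approx 4.0086 \cdot 10^{5}$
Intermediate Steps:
$v{\left(o,c \right)} = c o$
$Q{\left(P \right)} = \frac{5 P}{3}$
$Z{\left(L,g \right)} = L g \left(-2 + \frac{5 g}{6}\right)$ ($Z{\left(L,g \right)} = \left(-2 + \frac{5 \frac{g}{2}}{3}\right) L g = \left(-2 + \frac{5 g}{6}\right) L g = L g \left(-2 + \frac{5 g}{6}\right)$)
$421 \left(Z{\left(35,-7 \right)} - 967\right) = 421 \left(\frac{1}{6} \cdot 35 \left(-7\right) \left(-12 + 5 \left(-7\right)\right) - 967\right) = 421 \left(\frac{1}{6} \cdot 35 \left(-7\right) \left(-12 - 35\right) - 967\right) = 421 \left(\frac{1}{6} \cdot 35 \left(-7\right) \left(-47\right) - 967\right) = 421 \left(\frac{11515}{6} - 967\right) = 421 \cdot \frac{5713}{6} = \frac{2405173}{6}$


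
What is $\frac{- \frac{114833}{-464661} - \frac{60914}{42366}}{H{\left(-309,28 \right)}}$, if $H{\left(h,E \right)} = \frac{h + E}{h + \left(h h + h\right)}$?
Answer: $\frac{402375427238}{1001034681} \approx 401.96$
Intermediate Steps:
$H{\left(h,E \right)} = \frac{E + h}{h^{2} + 2 h}$ ($H{\left(h,E \right)} = \frac{E + h}{h + \left(h^{2} + h\right)} = \frac{E + h}{h + \left(h + h^{2}\right)} = \frac{E + h}{h^{2} + 2 h}$)
$\frac{- \frac{114833}{-464661} - \frac{60914}{42366}}{H{\left(-309,28 \right)}} = \frac{- \frac{114833}{-464661} - \frac{60914}{42366}}{\frac{1}{-309} \frac{1}{2 - 309} \left(28 - 309\right)} = \frac{\left(-114833\right) \left(- \frac{1}{464661}\right) - \frac{30457}{21183}}{\left(- \frac{1}{309}\right) \frac{1}{-307} \left(-281\right)} = \frac{\frac{114833}{464661} - \frac{30457}{21183}}{\left(- \frac{1}{309}\right) \left(- \frac{1}{307}\right) \left(-281\right)} = - \frac{3906557546}{3280971321 \left(- \frac{281}{94863}\right)} = \left(- \frac{3906557546}{3280971321}\right) \left(- \frac{94863}{281}\right) = \frac{402375427238}{1001034681}$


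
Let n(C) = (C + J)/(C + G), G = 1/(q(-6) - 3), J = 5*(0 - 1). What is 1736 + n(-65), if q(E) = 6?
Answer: 168497/97 ≈ 1737.1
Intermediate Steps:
J = -5 (J = 5*(-1) = -5)
G = 1/3 (G = 1/(6 - 3) = 1/3 ≈ 0.33333)
n(C) = (-5 + C)/(1/3 + C) (n(C) = (C - 5)/(C + 1/3) = (-5 + C)/(1/3 + C))
1736 + n(-65) = 1736 + 3*(-5 - 65)/(1 + 3*(-65)) = 1736 + 3*(-70)/(1 - 195) = 1736 + 3*(-70)/(-194) = 1736 + 3*(-1/194)*(-70) = 1736 + 105/97 = 168497/97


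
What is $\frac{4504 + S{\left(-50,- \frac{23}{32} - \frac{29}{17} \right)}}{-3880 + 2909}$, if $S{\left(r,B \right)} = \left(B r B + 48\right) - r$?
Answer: $- \frac{637454711}{143676928} \approx -4.4367$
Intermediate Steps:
$S{\left(r,B \right)} = 48 - r + r B^{2}$ ($S{\left(r,B \right)} = \left(r B^{2} + 48\right) - r = \left(48 + r B^{2}\right) - r = 48 - r + r B^{2}$)
$\frac{4504 + S{\left(-50,- \frac{23}{32} - \frac{29}{17} \right)}}{-3880 + 2909} = \frac{4504 - \left(-98 + 50 \left(- \frac{23}{32} - \frac{29}{17}\right)^{2}\right)}{-3880 + 2909} = \frac{4504 + \left(48 + 50 - 50 \left(\left(-23\right) \frac{1}{32} - \frac{29}{17}\right)^{2}\right)}{-971} = \left(4504 + \left(48 + 50 - 50 \left(- \frac{23}{32} - \frac{29}{17}\right)^{2}\right)\right) \left(- \frac{1}{971}\right) = \left(4504 + \left(48 + 50 - 50 \left(- \frac{1319}{544}\right)^{2}\right)\right) \left(- \frac{1}{971}\right) = \left(4504 + \left(48 + 50 - \frac{43494025}{147968}\right)\right) \left(- \frac{1}{971}\right) = \left(4504 - \frac{28993161}{147968}\right) \left(- \frac{1}{971}\right) = \frac{637454711}{147968} \left(- \frac{1}{971}\right) = - \frac{637454711}{143676928}$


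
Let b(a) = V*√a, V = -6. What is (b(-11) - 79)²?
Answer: 5845 + 948*I*√11 ≈ 5845.0 + 3144.2*I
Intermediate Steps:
b(a) = -6*√a
(b(-11) - 79)² = (-6*I*√11 - 79)² = (-79 - 6*I*√11)²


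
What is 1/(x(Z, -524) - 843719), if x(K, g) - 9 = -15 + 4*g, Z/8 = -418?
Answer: -1/845821 ≈ -1.1823e-6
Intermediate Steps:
Z = -3344 (Z = 8*(-418) = -3344)
x(K, g) = -6 + 4*g (x(K, g) = 9 + (-15 + 4*g) = -6 + 4*g)
1/(x(Z, -524) - 843719) = 1/((-6 + 4*(-524)) - 843719) = 1/((-6 - 2096) - 843719) = 1/(-2102 - 843719) = 1/(-845821) = -1/845821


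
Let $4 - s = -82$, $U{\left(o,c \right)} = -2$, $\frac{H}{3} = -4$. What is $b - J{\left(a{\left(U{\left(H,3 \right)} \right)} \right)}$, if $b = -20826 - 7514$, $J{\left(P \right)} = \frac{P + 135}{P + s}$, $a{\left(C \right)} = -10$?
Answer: $- \frac{2153965}{76} \approx -28342.0$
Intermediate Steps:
$H = -12$ ($H = 3 \left(-4\right) = -12$)
$s = 86$ ($s = 4 - -82 = 4 + 82 = 86$)
$J{\left(P \right)} = \frac{135 + P}{86 + P}$ ($J{\left(P \right)} = \frac{P + 135}{P + 86} = \frac{135 + P}{86 + P}$)
$b = -28340$
$b - J{\left(a{\left(U{\left(H,3 \right)} \right)} \right)} = -28340 - \frac{135 - 10}{86 - 10} = -28340 - \frac{1}{76} \cdot 125 = -28340 - \frac{125}{76} = - \frac{2153965}{76}$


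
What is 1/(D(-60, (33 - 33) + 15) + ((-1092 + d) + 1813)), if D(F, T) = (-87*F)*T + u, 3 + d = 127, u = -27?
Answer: 1/79118 ≈ 1.2639e-5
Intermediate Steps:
d = 124 (d = -3 + 127 = 124)
D(F, T) = -27 - 87*F*T (D(F, T) = (-87*F)*T - 27 = -87*F*T - 27 = -27 - 87*F*T)
1/(D(-60, (33 - 33) + 15) + ((-1092 + d) + 1813)) = 1/((-27 - 87*(-60)*((33 - 33) + 15)) + ((-1092 + 124) + 1813)) = 1/((-27 - 87*(-60)*(0 + 15)) + (-968 + 1813)) = 1/((-27 - 87*(-60)*15) + 845) = 1/((-27 + 78300) + 845) = 1/(78273 + 845) = 1/79118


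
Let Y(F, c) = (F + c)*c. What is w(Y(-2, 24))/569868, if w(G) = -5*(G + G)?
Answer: -440/47489 ≈ -0.0092653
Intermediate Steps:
Y(F, c) = c*(F + c)
w(G) = -10*G
w(Y(-2, 24))/569868 = -240*(-2 + 24)/569868 = -240*22*(1/569868) = -10*528*(1/569868) = -5280*1/569868 = -440/47489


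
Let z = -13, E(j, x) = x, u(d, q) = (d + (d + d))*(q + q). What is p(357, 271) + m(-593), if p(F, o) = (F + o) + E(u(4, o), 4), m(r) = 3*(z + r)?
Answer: -1186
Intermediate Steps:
u(d, q) = 6*d*q (u(d, q) = (d + 2*d)*(2*q) = (3*d)*(2*q) = 6*d*q)
m(r) = -39 + 3*r (m(r) = 3*(-13 + r) = -39 + 3*r)
p(F, o) = 4 + F + o (p(F, o) = (F + o) + 4 = 4 + F + o)
p(357, 271) + m(-593) = (4 + 357 + 271) + (-39 + 3*(-593)) = 632 + (-39 - 1779) = 632 - 1818 = -1186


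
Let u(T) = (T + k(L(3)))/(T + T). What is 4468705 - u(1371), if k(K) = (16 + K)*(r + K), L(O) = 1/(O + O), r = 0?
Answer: 441114758507/98712 ≈ 4.4687e+6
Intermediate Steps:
L(O) = 1/(2*O)
k(K) = K*(16 + K) (k(K) = (16 + K)*(0 + K) = (16 + K)*K = K*(16 + K))
u(T) = (97/36 + T)/(2*T) (u(T) = (T + ((½)/3)*(16 + (½)/3))/(T + T) = (T + ((½)*(⅓))*(16 + (½)*(⅓)))/((2*T)) = (T + (16 + ⅙)/6)*(1/(2*T)) = (T + (⅙)*(97/6))*(1/(2*T)) = (T + 97/36)*(1/(2*T)) = (97/36 + T)*(1/(2*T)) = (97/36 + T)/(2*T))
4468705 - u(1371) = 4468705 - (97 + 36*1371)/(72*1371) = 4468705 - (97 + 49356)/(72*1371) = 4468705 - 49453/(72*1371) = 4468705 - 1*49453/98712 = 4468705 - 49453/98712 = 441114758507/98712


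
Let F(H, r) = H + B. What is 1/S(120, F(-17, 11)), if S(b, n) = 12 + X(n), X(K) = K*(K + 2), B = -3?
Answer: 1/372 ≈ 0.0026882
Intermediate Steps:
X(K) = K*(2 + K)
F(H, r) = -3 + H (F(H, r) = H - 3 = -3 + H)
S(b, n) = 12 + n*(2 + n)
1/S(120, F(-17, 11)) = 1/(12 + (-3 - 17)*(2 + (-3 - 17))) = 1/(12 - 20*(2 - 20)) = 1/(12 - 20*(-18)) = 1/(12 + 360) = 1/372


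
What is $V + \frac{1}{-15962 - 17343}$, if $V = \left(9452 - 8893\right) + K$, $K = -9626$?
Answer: $- \frac{301976436}{33305} \approx -9067.0$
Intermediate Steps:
$V = -9067$ ($V = \left(9452 - 8893\right) - 9626 = 559 - 9626 = -9067$)
$V + \frac{1}{-15962 - 17343} = -9067 + \frac{1}{-15962 - 17343} = -9067 + \frac{1}{-33305} = -9067 - \frac{1}{33305} = - \frac{301976436}{33305}$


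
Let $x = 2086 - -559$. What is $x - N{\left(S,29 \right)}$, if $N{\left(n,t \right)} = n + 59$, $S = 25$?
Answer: $2561$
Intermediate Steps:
$N{\left(n,t \right)} = 59 + n$
$x = 2645$ ($x = 2086 + 559 = 2645$)
$x - N{\left(S,29 \right)} = 2645 - \left(59 + 25\right) = 2645 - 84 = 2561$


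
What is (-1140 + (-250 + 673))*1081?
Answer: -775077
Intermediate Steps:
(-1140 + (-250 + 673))*1081 = (-1140 + 423)*1081 = -717*1081 = -775077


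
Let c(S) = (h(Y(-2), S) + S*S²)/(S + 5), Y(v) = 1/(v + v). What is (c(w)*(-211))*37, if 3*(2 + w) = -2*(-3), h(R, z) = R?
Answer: 7807/20 ≈ 390.35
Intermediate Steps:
Y(v) = 1/(2*v)
w = 0 (w = -2 + (-2*(-3))/3 = -2 + (⅓)*6 = -2 + 2 = 0)
c(S) = (-¼ + S³)/(5 + S) (c(S) = ((½)/(-2) + S*S²)/(S + 5) = ((½)*(-½) + S³)/(5 + S) = (-¼ + S³)/(5 + S))
(c(w)*(-211))*37 = (((-¼ + 0³)/(5 + 0))*(-211))*37 = (((-¼ + 0)/5)*(-211))*37 = (((⅕)*(-¼))*(-211))*37 = -1/20*(-211)*37 = (211/20)*37 = 7807/20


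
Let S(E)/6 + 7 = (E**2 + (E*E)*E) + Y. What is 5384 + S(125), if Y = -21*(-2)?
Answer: 11818094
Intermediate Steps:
Y = 42
S(E) = 210 + 6*E**2 + 6*E**3 (S(E) = -42 + 6*((E**2 + (E*E)*E) + 42) = -42 + 6*((E**2 + E**2*E) + 42) = -42 + 6*((E**2 + E**3) + 42) = -42 + 6*(42 + E**2 + E**3) = -42 + (252 + 6*E**2 + 6*E**3) = 210 + 6*E**2 + 6*E**3)
5384 + S(125) = 5384 + (210 + 6*125**2 + 6*125**3) = 5384 + (210 + 6*15625 + 6*1953125) = 5384 + (210 + 93750 + 11718750) = 5384 + 11812710 = 11818094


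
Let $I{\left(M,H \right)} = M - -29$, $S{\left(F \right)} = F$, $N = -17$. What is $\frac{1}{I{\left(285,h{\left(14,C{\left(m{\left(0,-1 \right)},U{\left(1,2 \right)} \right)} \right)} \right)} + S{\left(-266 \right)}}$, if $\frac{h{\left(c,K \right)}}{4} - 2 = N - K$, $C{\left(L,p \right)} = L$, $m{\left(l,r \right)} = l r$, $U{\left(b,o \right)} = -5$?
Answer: $\frac{1}{48} \approx 0.020833$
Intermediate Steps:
$h{\left(c,K \right)} = -60 - 4 K$ ($h{\left(c,K \right)} = 8 + 4 \left(-17 - K\right) = 8 - \left(68 + 4 K\right) = -60 - 4 K$)
$I{\left(M,H \right)} = 29 + M$ ($I{\left(M,H \right)} = M + 29 = 29 + M$)
$\frac{1}{I{\left(285,h{\left(14,C{\left(m{\left(0,-1 \right)},U{\left(1,2 \right)} \right)} \right)} \right)} + S{\left(-266 \right)}} = \frac{1}{\left(29 + 285\right) - 266} = \frac{1}{314 - 266} = \frac{1}{48}$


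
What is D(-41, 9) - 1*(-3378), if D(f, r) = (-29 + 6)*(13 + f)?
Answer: 4022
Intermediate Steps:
D(f, r) = -299 - 23*f (D(f, r) = -23*(13 + f) = -299 - 23*f)
D(-41, 9) - 1*(-3378) = (-299 - 23*(-41)) - 1*(-3378) = (-299 + 943) + 3378 = 644 + 3378 = 4022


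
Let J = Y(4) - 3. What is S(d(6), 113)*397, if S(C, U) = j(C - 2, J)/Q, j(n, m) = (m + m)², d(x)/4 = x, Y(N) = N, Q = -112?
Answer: -397/28 ≈ -14.179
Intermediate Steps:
d(x) = 4*x
J = 1 (J = 4 - 3 = 1)
j(n, m) = 4*m² (j(n, m) = (2*m)² = 4*m²)
S(C, U) = -1/28 (S(C, U) = (4*1²)/(-112) = (4*1)*(-1/112) = 4*(-1/112) = -1/28)
S(d(6), 113)*397 = -1/28*397 = -397/28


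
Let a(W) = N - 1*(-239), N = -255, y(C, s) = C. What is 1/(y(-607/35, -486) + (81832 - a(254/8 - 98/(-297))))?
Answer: 35/2864073 ≈ 1.2220e-5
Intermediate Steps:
a(W) = -16 (a(W) = -255 - 1*(-239) = -255 + 239 = -16)
1/(y(-607/35, -486) + (81832 - a(254/8 - 98/(-297)))) = 1/(-607/35 + (81832 - 1*(-16))) = 1/(-607*1/35 + (81832 + 16)) = 1/(-607/35 + 81848) = 1/(2864073/35) = 35/2864073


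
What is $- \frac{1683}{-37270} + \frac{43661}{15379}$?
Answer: $\frac{1653128327}{573175330} \approx 2.8842$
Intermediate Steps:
$- \frac{1683}{-37270} + \frac{43661}{15379} = \left(-1683\right) \left(- \frac{1}{37270}\right) + 43661 \cdot \frac{1}{15379} = \frac{1683}{37270} + \frac{43661}{15379} = \frac{1653128327}{573175330}$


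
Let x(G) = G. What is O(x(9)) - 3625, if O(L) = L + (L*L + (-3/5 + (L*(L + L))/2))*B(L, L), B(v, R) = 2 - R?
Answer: -23729/5 ≈ -4745.8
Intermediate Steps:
O(L) = L + (2 - L)*(-3/5 + 2*L**2) (O(L) = L + (L*L + (-3/5 + (L*(L + L))/2))*(2 - L) = L + (L**2 + (-3*1/5 + (L*(2*L))*(1/2)))*(2 - L) = L + (L**2 + (-3/5 + (2*L**2)*(1/2)))*(2 - L) = L + (L**2 + (-3/5 + L**2))*(2 - L) = L + (-3/5 + 2*L**2)*(2 - L) = L + (2 - L)*(-3/5 + 2*L**2))
O(x(9)) - 3625 = (-6/5 + (8/5)*9 + 2*9**2*(2 - 1*9)) - 3625 = (-6/5 + 72/5 + 2*81*(2 - 9)) - 3625 = (-6/5 + 72/5 + 2*81*(-7)) - 3625 = (-6/5 + 72/5 - 1134) - 3625 = -5604/5 - 3625 = -23729/5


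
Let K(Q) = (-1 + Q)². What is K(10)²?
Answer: 6561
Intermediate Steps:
K(10)² = ((-1 + 10)²)² = (9²)² = 81² = 6561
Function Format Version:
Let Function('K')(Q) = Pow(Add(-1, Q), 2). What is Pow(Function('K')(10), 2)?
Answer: 6561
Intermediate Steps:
Pow(Function('K')(10), 2) = Pow(Pow(Add(-1, 10), 2), 2) = Pow(Pow(9, 2), 2) = Pow(81, 2) = 6561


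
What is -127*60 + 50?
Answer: -7570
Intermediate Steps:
-127*60 + 50 = -7620 + 50 = -7570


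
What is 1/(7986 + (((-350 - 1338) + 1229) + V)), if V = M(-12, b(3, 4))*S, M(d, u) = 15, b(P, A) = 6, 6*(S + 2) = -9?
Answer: 2/14949 ≈ 0.00013379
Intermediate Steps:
S = -7/2 (S = -2 + (⅙)*(-9) = -2 - 3/2 = -7/2 ≈ -3.5000)
V = -105/2 (V = 15*(-7/2) = -105/2 ≈ -52.500)
1/(7986 + (((-350 - 1338) + 1229) + V)) = 1/(7986 + (((-350 - 1338) + 1229) - 105/2)) = 1/(7986 + ((-1688 + 1229) - 105/2)) = 1/(7986 + (-459 - 105/2)) = 1/(7986 - 1023/2) = 1/(14949/2) = 2/14949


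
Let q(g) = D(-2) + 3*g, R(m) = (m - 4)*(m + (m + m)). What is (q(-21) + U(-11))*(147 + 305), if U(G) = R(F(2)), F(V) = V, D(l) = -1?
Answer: -34352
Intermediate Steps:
R(m) = 3*m*(-4 + m) (R(m) = (-4 + m)*(m + 2*m) = (-4 + m)*(3*m) = 3*m*(-4 + m))
q(g) = -1 + 3*g
U(G) = -12 (U(G) = 3*2*(-4 + 2) = 3*2*(-2) = -12)
(q(-21) + U(-11))*(147 + 305) = ((-1 + 3*(-21)) - 12)*(147 + 305) = ((-1 - 63) - 12)*452 = (-64 - 12)*452 = -76*452 = -34352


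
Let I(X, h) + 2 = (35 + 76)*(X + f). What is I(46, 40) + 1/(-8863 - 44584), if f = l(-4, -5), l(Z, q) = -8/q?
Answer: 1411428371/267235 ≈ 5281.6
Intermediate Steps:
f = 8/5 (f = -8/(-5) = -8*(-⅕) = 8/5 ≈ 1.6000)
I(X, h) = 878/5 + 111*X (I(X, h) = -2 + (35 + 76)*(X + 8/5) = -2 + 111*(8/5 + X) = -2 + (888/5 + 111*X) = 878/5 + 111*X)
I(46, 40) + 1/(-8863 - 44584) = (878/5 + 111*46) + 1/(-8863 - 44584) = (878/5 + 5106) + 1/(-53447) = 26408/5 - 1/53447 = 1411428371/267235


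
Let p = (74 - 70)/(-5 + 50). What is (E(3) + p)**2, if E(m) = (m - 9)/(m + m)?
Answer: 1681/2025 ≈ 0.83012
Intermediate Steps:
E(m) = (-9 + m)/(2*m) (E(m) = (-9 + m)/((2*m)) = (-9 + m)*(1/(2*m)) = (-9 + m)/(2*m))
p = 4/45 ≈ 0.088889
(E(3) + p)**2 = ((1/2)*(-9 + 3)/3 + 4/45)**2 = ((1/2)*(1/3)*(-6) + 4/45)**2 = (-1 + 4/45)**2 = (-41/45)**2 = 1681/2025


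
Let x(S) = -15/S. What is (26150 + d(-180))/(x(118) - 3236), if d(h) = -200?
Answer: -3062100/381863 ≈ -8.0188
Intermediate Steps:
(26150 + d(-180))/(x(118) - 3236) = (26150 - 200)/(-15/118 - 3236) = 25950/(-15*1/118 - 3236) = 25950/(-15/118 - 3236) = 25950/(-381863/118) = 25950*(-118/381863) = -3062100/381863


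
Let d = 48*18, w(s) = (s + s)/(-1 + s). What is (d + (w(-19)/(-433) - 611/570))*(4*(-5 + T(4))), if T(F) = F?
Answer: -425956388/123405 ≈ -3451.7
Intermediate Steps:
w(s) = 2*s/(-1 + s) (w(s) = (2*s)/(-1 + s) = 2*s/(-1 + s))
d = 864
(d + (w(-19)/(-433) - 611/570))*(4*(-5 + T(4))) = (864 + ((2*(-19)/(-1 - 19))/(-433) - 611/570))*(4*(-5 + 4)) = (864 + ((2*(-19)/(-20))*(-1/433) - 611*1/570))*(4*(-1)) = (864 + ((2*(-19)*(-1/20))*(-1/433) - 611/570))*(-4) = (864 + ((19/10)*(-1/433) - 611/570))*(-4) = (864 + (-19/4330 - 611/570))*(-4) = (864 - 132823/123405)*(-4) = (106489097/123405)*(-4) = -425956388/123405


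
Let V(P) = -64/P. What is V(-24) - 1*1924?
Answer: -5764/3 ≈ -1921.3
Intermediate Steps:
V(-24) - 1*1924 = -64/(-24) - 1*1924 = -64*(-1/24) - 1924 = 8/3 - 1924 = -5764/3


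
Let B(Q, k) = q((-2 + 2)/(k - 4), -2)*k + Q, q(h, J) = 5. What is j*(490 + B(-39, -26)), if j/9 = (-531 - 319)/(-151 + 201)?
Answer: -49113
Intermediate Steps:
j = -153 (j = 9*((-531 - 319)/(-151 + 201)) = 9*(-850/50) = 9*(-850*1/50) = 9*(-17) = -153)
B(Q, k) = Q + 5*k (B(Q, k) = 5*k + Q = Q + 5*k)
j*(490 + B(-39, -26)) = -153*(490 + (-39 + 5*(-26))) = -153*(490 + (-39 - 130)) = -153*(490 - 169) = -153*321 = -49113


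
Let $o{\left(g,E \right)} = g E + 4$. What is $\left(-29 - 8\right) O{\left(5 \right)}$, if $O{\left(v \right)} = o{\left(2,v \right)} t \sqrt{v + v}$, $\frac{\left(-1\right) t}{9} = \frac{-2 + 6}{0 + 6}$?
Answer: $3108 \sqrt{10} \approx 9828.4$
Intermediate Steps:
$o{\left(g,E \right)} = 4 + E g$ ($o{\left(g,E \right)} = E g + 4 = 4 + E g$)
$t = -6$ ($t = - 9 \frac{-2 + 6}{0 + 6} = - 9 \cdot \frac{4}{6} = - 9 \cdot 4 \cdot \frac{1}{6} = \left(-9\right) \frac{2}{3} = -6$)
$O{\left(v \right)} = \sqrt{2} \sqrt{v} \left(-24 - 12 v\right)$ ($O{\left(v \right)} = \left(4 + v 2\right) \left(-6\right) \sqrt{v + v} = \left(4 + 2 v\right) \left(-6\right) \sqrt{2 v} = \left(-24 - 12 v\right) \sqrt{2} \sqrt{v} = \sqrt{2} \sqrt{v} \left(-24 - 12 v\right)$)
$\left(-29 - 8\right) O{\left(5 \right)} = \left(-29 - 8\right) 12 \sqrt{2} \sqrt{5} \left(-2 - 5\right) = - 37 \cdot 12 \sqrt{2} \sqrt{5} \left(-2 - 5\right) = - 37 \cdot 12 \sqrt{2} \sqrt{5} \left(-7\right) = - 37 \left(- 84 \sqrt{10}\right) = 3108 \sqrt{10}$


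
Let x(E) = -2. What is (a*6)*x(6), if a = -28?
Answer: 336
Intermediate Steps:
(a*6)*x(6) = -28*6*(-2) = -168*(-2) = 336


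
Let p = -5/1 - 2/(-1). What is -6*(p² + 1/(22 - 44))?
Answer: -591/11 ≈ -53.727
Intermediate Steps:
p = -3 (p = -5*1 - 2*(-1) = -5 + 2 = -3)
-6*(p² + 1/(22 - 44)) = -6*((-3)² + 1/(22 - 44)) = -6*(9 + 1/(-22)) = -6*(9 - 1/22) = -6*197/22 = -591/11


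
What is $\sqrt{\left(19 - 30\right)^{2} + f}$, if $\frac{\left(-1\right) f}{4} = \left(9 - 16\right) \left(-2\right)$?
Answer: $\sqrt{65} \approx 8.0623$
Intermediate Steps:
$f = -56$ ($f = - 4 \left(9 - 16\right) \left(-2\right) = - 4 \left(\left(-7\right) \left(-2\right)\right) = \left(-4\right) 14 = -56$)
$\sqrt{\left(19 - 30\right)^{2} + f} = \sqrt{\left(19 - 30\right)^{2} - 56} = \sqrt{\left(-11\right)^{2} - 56} = \sqrt{121 - 56} = \sqrt{65}$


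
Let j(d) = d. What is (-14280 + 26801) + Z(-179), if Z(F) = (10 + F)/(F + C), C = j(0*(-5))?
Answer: 2241428/179 ≈ 12522.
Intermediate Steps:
C = 0 (C = 0*(-5) = 0)
Z(F) = (10 + F)/F (Z(F) = (10 + F)/(F + 0) = (10 + F)/F)
(-14280 + 26801) + Z(-179) = (-14280 + 26801) + (10 - 179)/(-179) = 12521 - 1/179*(-169) = 12521 + 169/179 = 2241428/179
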